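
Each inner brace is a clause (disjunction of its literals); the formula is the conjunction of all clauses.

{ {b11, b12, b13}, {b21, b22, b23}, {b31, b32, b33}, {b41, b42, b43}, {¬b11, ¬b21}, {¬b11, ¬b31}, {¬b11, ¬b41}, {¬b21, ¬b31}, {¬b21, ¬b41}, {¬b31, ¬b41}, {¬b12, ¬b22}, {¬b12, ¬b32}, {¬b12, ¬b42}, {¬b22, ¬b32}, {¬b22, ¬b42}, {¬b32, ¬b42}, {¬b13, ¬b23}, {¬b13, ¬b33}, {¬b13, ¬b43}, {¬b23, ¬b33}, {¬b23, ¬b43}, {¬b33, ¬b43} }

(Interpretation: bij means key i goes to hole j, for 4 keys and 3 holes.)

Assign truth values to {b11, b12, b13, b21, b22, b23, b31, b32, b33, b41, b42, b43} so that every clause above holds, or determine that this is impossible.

UNSATISFIABLE

Case b11 = False:
Case b12 = True:
(¬b22) alone gives b22 = False.
(¬b32) alone gives b32 = False.
(¬b42) alone gives b42 = False.
Case b21 = True:
(¬b31) alone gives b31 = False.
(b33) alone gives b33 = True.
(¬b41) alone gives b41 = False.
(b43) alone gives b43 = True.
But (¬b43) is also a unit clause — contradiction.
That branch fails; take b21 = False instead.
(b23) alone gives b23 = True.
(¬b13) alone gives b13 = False.
(¬b33) alone gives b33 = False.
(b31) alone gives b31 = True.
(¬b41) alone gives b41 = False.
(b43) alone gives b43 = True.
But (¬b43) is also a unit clause — contradiction.
Either choice for b21 ends in contradiction.
That branch fails; take b12 = False instead.
(b13) alone gives b13 = True.
(¬b23) alone gives b23 = False.
(¬b33) alone gives b33 = False.
(¬b43) alone gives b43 = False.
Case b21 = True:
(¬b31) alone gives b31 = False.
(b32) alone gives b32 = True.
(¬b41) alone gives b41 = False.
(b42) alone gives b42 = True.
But (¬b42) is also a unit clause — contradiction.
That branch fails; take b21 = False instead.
(b22) alone gives b22 = True.
(¬b32) alone gives b32 = False.
(b31) alone gives b31 = True.
(¬b41) alone gives b41 = False.
(b42) alone gives b42 = True.
But (¬b42) is also a unit clause — contradiction.
Either choice for b21 ends in contradiction.
Either choice for b12 ends in contradiction.
That branch fails; take b11 = True instead.
(¬b21) alone gives b21 = False.
(¬b31) alone gives b31 = False.
(¬b41) alone gives b41 = False.
Case b22 = True:
(¬b12) alone gives b12 = False.
(¬b32) alone gives b32 = False.
(b33) alone gives b33 = True.
(¬b42) alone gives b42 = False.
(b43) alone gives b43 = True.
But (¬b43) is also a unit clause — contradiction.
That branch fails; take b22 = False instead.
(b23) alone gives b23 = True.
(¬b13) alone gives b13 = False.
(¬b33) alone gives b33 = False.
(b32) alone gives b32 = True.
(¬b12) alone gives b12 = False.
(¬b42) alone gives b42 = False.
(b43) alone gives b43 = True.
But (¬b43) is also a unit clause — contradiction.
Either choice for b22 ends in contradiction.
Either choice for b11 ends in contradiction.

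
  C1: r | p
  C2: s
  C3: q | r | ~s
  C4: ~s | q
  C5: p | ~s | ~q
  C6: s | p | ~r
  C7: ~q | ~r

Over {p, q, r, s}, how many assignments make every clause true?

There are 2^4 = 16 truth assignments over (p, q, r, s).
Check each against the 7 clauses (columns in the order p, q, r, s):
  F F F F  ✗ fails (r | p)
  F F F T  ✗ fails (r | p)
  F F T F  ✗ fails (s)
  F F T T  ✗ fails (~s | q)
  F T F F  ✗ fails (r | p)
  F T F T  ✗ fails (r | p)
  F T T F  ✗ fails (s)
  F T T T  ✗ fails (p | ~s | ~q)
  T F F F  ✗ fails (s)
  T F F T  ✗ fails (q | r | ~s)
  T F T F  ✗ fails (s)
  T F T T  ✗ fails (~s | q)
  T T F F  ✗ fails (s)
  T T F T  ✓ satisfies all
  T T T F  ✗ fails (s)
  T T T T  ✗ fails (~q | ~r)
1 of the 16 rows is a model.

1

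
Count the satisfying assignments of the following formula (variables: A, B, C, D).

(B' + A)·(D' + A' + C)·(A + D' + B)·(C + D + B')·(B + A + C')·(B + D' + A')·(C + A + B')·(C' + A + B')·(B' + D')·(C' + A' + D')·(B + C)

There are 2^4 = 16 truth assignments over (A, B, C, D).
Check each against the 11 clauses (columns in the order A, B, C, D):
  F F F F  ✗ fails (B + C)
  F F F T  ✗ fails (A + D' + B)
  F F T F  ✗ fails (B + A + C')
  F F T T  ✗ fails (A + D' + B)
  F T F F  ✗ fails (B' + A)
  F T F T  ✗ fails (B' + A)
  F T T F  ✗ fails (B' + A)
  F T T T  ✗ fails (B' + A)
  T F F F  ✗ fails (B + C)
  T F F T  ✗ fails (D' + A' + C)
  T F T F  ✓ satisfies all
  T F T T  ✗ fails (B + D' + A')
  T T F F  ✗ fails (C + D + B')
  T T F T  ✗ fails (D' + A' + C)
  T T T F  ✓ satisfies all
  T T T T  ✗ fails (B' + D')
2 of the 16 rows are models.

2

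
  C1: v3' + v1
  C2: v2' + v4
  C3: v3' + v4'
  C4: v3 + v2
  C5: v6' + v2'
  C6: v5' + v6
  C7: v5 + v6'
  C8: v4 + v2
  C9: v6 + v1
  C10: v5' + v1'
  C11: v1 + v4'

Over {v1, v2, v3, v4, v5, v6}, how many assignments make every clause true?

There are 2^6 = 64 truth assignments over (v1, v2, v3, v4, v5, v6).
Split on v3. With v3 = 1, the clauses containing v3 are satisfied and v3' drops from the rest; 0 of the 2^5 = 32 assignments to the other variables satisfy what remains.
With v3 = 0, by the same count on the reduced clause set, 1 assignment works.
(One model: v1=T, v2=T, v3=F, v4=T, v5=F, v6=F.)
Total: 0 + 1 = 1.

1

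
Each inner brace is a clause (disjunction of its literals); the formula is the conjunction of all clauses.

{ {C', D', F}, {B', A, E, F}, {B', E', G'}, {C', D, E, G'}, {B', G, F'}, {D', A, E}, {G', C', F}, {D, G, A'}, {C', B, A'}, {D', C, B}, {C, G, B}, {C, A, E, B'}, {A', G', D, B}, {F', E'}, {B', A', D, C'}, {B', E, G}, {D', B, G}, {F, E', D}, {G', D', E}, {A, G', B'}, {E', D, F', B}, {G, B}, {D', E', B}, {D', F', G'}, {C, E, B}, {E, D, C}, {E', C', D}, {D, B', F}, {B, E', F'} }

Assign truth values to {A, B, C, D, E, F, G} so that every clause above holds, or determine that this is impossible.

Suppose F = 0.
Suppose C = 0.
Suppose D = 1.
(B) alone gives B = 1.
Suppose A = 0.
(E) alone gives E = 1.
(G') alone gives G = 0.
All clauses are satisfied.

A ↦ 0, B ↦ 1, C ↦ 0, D ↦ 1, E ↦ 1, F ↦ 0, G ↦ 0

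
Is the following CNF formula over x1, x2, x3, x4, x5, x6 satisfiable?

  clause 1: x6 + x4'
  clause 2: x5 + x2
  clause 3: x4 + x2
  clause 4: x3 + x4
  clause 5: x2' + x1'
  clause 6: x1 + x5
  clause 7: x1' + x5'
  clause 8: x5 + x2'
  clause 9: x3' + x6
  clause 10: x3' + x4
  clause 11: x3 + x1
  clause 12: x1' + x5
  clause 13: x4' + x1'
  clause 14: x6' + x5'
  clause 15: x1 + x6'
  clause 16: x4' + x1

Case x6 = 1:
(x5') alone gives x5 = 0.
(x2) alone gives x2 = 1.
Now (x2') is unsatisfied and unit — conflict.
That branch fails; take x6 = 0 instead.
(x4') alone gives x4 = 0.
(x2) alone gives x2 = 1.
(x3) alone gives x3 = 1.
Now (x3') is unsatisfied and unit — conflict.
Both values of x6 lead to a conflict.
No assignment satisfies every clause.

No, unsatisfiable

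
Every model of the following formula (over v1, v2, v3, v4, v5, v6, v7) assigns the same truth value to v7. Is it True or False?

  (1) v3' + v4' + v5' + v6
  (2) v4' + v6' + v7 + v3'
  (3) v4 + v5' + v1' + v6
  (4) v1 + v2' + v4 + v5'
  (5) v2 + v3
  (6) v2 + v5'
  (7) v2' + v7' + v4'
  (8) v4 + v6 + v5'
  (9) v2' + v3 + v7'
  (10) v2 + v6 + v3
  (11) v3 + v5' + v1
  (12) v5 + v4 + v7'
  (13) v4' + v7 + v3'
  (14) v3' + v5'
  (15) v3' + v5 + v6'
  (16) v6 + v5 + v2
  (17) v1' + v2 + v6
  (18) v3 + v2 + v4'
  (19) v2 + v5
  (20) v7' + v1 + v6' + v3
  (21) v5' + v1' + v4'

Suppose v7 = 1.
Branch on v2: set v2 = 1.
The clause (v4') is unit, so v4 = 0.
The clause (v3) is unit, so v3 = 1.
The clause (v5) is unit, so v5 = 1.
That conflicts with the unit clause (v5').
That branch fails; take v2 = 0 instead.
The clause (v3) is unit, so v3 = 1.
The clause (v5') is unit, so v5 = 0.
That conflicts with the unit clause (v5).
Neither v2 = 1 nor v2 = 0 works.
So every satisfying assignment has v7 = False.

False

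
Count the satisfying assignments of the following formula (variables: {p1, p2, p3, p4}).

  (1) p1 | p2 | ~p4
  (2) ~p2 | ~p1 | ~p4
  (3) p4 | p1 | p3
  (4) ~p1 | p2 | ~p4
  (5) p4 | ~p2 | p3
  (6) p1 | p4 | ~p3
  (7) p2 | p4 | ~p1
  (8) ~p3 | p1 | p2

There are 2^4 = 16 truth assignments over (p1, p2, p3, p4).
Split on p4. With p4 = 1, the clauses containing p4 are satisfied and ~p4 drops from the rest; 2 of the 2^3 = 8 assignments to the other variables satisfy what remains.
With p4 = 0, by the same count on the reduced clause set, 1 assignment works.
Total: 2 + 1 = 3.

3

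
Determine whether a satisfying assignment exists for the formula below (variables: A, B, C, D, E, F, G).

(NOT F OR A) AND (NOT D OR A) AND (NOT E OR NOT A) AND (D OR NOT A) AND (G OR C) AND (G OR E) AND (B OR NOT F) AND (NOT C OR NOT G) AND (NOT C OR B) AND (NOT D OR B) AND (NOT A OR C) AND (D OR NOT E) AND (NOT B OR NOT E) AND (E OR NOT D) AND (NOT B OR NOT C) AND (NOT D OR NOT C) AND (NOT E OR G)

Satisfiable

Try F = false.
Try D = false.
The clause (NOT A) is unit, so A = false.
The clause (NOT E) is unit, so E = false.
The clause (G) is unit, so G = true.
The clause (NOT C) is unit, so C = false.
Every clause is now satisfied; B is unconstrained.
A satisfying assignment: A: false; B: true; C: false; D: false; E: false; F: false; G: true.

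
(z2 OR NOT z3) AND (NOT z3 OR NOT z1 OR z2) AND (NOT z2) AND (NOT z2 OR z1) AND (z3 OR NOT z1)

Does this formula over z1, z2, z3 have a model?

Yes, satisfiable

Unit clause (NOT z2) forces z2 = false.
Unit clause (NOT z3) forces z3 = false.
Unit clause (NOT z1) forces z1 = false.
This assignment satisfies each clause.
A satisfying assignment: z1=false,  z2=false,  z3=false.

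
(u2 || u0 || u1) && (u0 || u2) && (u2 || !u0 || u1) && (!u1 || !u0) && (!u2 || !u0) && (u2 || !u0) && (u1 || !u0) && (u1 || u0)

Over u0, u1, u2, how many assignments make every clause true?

There are 2^3 = 8 truth assignments over (u0, u1, u2).
Check each against the 8 clauses (columns in the order u0, u1, u2):
  F F F  ✗ fails (u2 || u0 || u1)
  F F T  ✗ fails (u1 || u0)
  F T F  ✗ fails (u0 || u2)
  F T T  ✓ satisfies all
  T F F  ✗ fails (u2 || !u0 || u1)
  T F T  ✗ fails (!u2 || !u0)
  T T F  ✗ fails (!u1 || !u0)
  T T T  ✗ fails (!u1 || !u0)
1 of the 8 rows is a model.

1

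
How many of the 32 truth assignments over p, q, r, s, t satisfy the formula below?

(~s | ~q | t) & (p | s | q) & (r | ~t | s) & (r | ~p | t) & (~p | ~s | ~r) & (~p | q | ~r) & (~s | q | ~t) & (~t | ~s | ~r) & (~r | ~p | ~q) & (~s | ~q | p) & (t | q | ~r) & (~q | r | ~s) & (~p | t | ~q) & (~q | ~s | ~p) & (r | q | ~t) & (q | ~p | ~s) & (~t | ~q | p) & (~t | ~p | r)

3

There are 2^5 = 32 truth assignments over (p, q, r, s, t).
Split on r. With r = 1, the clauses containing r are satisfied and ~r drops from the rest; 1 of the 2^4 = 16 assignments to the other variables satisfy what remains.
With r = 0, by the same count on the reduced clause set, 2 assignments work.
(One model: p=F, q=F, r=F, s=T, t=F.)
Total: 1 + 2 = 3.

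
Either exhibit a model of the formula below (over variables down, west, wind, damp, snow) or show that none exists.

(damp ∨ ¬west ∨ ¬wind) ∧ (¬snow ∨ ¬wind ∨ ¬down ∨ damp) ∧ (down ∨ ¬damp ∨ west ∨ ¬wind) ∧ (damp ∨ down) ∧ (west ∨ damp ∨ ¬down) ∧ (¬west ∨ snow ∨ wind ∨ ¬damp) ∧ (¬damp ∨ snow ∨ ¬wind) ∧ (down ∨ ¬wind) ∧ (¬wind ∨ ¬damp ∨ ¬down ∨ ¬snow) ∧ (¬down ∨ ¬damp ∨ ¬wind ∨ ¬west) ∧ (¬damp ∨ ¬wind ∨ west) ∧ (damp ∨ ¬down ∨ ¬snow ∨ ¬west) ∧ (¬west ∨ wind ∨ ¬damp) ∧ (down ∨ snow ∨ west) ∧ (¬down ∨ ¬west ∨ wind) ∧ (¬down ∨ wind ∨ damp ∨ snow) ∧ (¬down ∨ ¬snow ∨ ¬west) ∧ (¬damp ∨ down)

Try damp = True.
From the singleton clause (down), down = True.
Try snow = False.
From the singleton clause (¬wind), wind = False.
From the singleton clause (¬west), west = False.
All clauses are satisfied.

down=True; west=False; wind=False; damp=True; snow=False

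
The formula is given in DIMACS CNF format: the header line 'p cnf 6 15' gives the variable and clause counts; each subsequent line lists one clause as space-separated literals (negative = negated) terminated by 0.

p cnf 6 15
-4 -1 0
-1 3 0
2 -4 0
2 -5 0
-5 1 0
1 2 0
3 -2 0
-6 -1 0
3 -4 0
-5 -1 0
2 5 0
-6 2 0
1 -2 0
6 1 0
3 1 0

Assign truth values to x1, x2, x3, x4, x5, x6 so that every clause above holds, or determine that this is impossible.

Branch on x4: set x4 = False.
Branch on x1: set x1 = True.
Unit clause (x3) forces x3 = True.
Unit clause (¬x6) forces x6 = False.
Unit clause (¬x5) forces x5 = False.
Unit clause (x2) forces x2 = True.
This assignment satisfies each clause.

x1=True,  x2=True,  x3=True,  x4=False,  x5=False,  x6=False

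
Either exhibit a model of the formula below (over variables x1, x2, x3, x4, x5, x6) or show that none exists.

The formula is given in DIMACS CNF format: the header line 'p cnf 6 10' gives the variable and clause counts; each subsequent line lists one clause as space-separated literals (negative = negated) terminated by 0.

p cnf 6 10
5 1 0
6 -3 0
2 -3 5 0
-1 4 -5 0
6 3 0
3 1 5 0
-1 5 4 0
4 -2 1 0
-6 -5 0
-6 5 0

UNSATISFIABLE

Suppose x5 = True.
From the singleton clause (¬x6), x6 = False.
From the singleton clause (¬x3), x3 = False.
But (x3) is also a unit clause — contradiction.
So x5 must be the other value — set x5 = False.
From the singleton clause (x1), x1 = True.
From the singleton clause (x4), x4 = True.
From the singleton clause (¬x6), x6 = False.
From the singleton clause (¬x3), x3 = False.
But (x3) is also a unit clause — contradiction.
Either choice for x5 ends in contradiction.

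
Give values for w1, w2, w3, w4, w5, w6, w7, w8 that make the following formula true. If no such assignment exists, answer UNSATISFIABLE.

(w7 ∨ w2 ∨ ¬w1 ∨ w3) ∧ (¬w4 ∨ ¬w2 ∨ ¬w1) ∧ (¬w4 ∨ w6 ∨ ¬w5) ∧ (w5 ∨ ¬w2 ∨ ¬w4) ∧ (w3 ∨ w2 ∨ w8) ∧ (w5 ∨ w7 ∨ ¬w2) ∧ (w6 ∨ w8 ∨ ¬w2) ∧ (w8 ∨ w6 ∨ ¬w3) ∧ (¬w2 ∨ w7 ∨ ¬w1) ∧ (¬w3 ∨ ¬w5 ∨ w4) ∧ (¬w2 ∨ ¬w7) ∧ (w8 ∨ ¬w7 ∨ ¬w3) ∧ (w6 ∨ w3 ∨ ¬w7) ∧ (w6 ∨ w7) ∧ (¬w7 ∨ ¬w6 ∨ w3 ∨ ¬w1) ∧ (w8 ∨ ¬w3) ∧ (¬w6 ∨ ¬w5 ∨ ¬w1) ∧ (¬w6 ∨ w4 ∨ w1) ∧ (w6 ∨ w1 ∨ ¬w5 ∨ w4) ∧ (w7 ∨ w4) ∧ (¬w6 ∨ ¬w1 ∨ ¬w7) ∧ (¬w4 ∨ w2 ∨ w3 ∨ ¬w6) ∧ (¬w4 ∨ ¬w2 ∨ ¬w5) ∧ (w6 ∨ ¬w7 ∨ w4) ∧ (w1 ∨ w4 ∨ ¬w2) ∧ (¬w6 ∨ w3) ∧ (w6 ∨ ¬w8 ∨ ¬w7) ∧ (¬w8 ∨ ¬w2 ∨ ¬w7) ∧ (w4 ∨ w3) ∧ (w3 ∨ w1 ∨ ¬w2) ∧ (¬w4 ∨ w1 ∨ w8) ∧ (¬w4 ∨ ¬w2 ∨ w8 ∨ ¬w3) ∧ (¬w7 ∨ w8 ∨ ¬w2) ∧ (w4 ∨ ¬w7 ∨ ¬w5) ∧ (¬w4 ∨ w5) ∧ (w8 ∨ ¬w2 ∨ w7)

Suppose w2 = False.
Suppose w3 = True.
From the singleton clause (w8), w8 = True.
Suppose w5 = True.
From the singleton clause (w4), w4 = True.
From the singleton clause (w6), w6 = True.
From the singleton clause (¬w1), w1 = False.
All clauses hold; w7 can take either value.

w1: False, w2: False, w3: True, w4: True, w5: True, w6: True, w7: False, w8: True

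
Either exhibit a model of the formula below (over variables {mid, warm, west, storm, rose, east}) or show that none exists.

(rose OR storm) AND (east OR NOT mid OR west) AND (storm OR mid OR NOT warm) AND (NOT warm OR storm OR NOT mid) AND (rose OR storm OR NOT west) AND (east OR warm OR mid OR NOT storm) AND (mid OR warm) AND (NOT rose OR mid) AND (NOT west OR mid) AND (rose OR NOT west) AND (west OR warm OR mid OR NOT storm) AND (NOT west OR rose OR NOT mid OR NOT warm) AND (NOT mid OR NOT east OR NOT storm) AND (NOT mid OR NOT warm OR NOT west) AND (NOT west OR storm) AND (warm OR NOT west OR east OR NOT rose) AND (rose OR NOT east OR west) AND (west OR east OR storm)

Branch on rose: set rose = false.
Unit clause (storm) forces storm = true.
Unit clause (NOT west) forces west = false.
Unit clause (NOT east) forces east = false.
Unit clause (NOT mid) forces mid = false.
Unit clause (warm) forces warm = true.
This assignment satisfies each clause.

mid ↦ false; warm ↦ true; west ↦ false; storm ↦ true; rose ↦ false; east ↦ false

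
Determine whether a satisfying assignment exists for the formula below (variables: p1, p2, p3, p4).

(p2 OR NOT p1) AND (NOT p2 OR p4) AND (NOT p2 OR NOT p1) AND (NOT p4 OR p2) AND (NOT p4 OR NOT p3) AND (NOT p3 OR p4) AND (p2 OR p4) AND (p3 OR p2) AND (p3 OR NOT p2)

Branch on p2: set p2 = true.
The clause (p4) is unit, so p4 = true.
The clause (NOT p1) is unit, so p1 = false.
The clause (NOT p3) is unit, so p3 = false.
Now (p3) is unsatisfied and unit — conflict.
Backtrack on p2: now try p2 = false.
The clause (NOT p1) is unit, so p1 = false.
The clause (NOT p4) is unit, so p4 = false.
Now (p4) is unsatisfied and unit — conflict.
Neither p2 = true nor p2 = false works.
No assignment satisfies every clause.

No, unsatisfiable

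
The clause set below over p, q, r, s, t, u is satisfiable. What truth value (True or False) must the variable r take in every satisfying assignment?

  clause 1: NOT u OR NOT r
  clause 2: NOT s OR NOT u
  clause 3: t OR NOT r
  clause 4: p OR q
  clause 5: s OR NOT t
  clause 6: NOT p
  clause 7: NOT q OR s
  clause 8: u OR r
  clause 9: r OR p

Suppose r = false.
The clause (NOT p) is unit, so p = false.
But (p) is also a unit clause — contradiction.
So every satisfying assignment has r = True.

True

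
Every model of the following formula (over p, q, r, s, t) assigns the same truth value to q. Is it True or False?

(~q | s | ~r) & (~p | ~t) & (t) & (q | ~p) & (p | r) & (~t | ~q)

Suppose q = 1.
(t) alone gives t = 1.
Now (~t) is unsatisfied and unit — conflict.
So every satisfying assignment has q = False.

False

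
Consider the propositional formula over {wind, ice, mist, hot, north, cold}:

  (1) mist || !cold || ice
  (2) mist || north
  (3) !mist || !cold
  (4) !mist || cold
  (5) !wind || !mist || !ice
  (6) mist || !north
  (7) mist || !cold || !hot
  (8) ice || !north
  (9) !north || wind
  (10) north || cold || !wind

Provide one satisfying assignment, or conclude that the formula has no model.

UNSATISFIABLE

Try mist = true.
(!cold) alone gives cold = false.
But (cold) is also a unit clause — contradiction.
Backtrack on mist: now try mist = false.
(north) alone gives north = true.
But (!north) is also a unit clause — contradiction.
Both values of mist lead to a conflict.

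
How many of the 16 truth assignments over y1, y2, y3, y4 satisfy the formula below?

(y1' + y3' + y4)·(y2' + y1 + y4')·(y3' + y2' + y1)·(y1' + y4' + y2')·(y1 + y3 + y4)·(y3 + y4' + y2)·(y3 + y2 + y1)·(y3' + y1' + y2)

4

There are 2^4 = 16 truth assignments over (y1, y2, y3, y4).
Check each against the 8 clauses (columns in the order y1, y2, y3, y4):
  F F F F  ✗ fails (y1 + y3 + y4)
  F F F T  ✗ fails (y3 + y4' + y2)
  F F T F  ✓ satisfies all
  F F T T  ✓ satisfies all
  F T F F  ✗ fails (y1 + y3 + y4)
  F T F T  ✗ fails (y2' + y1 + y4')
  F T T F  ✗ fails (y3' + y2' + y1)
  F T T T  ✗ fails (y2' + y1 + y4')
  T F F F  ✓ satisfies all
  T F F T  ✗ fails (y3 + y4' + y2)
  T F T F  ✗ fails (y1' + y3' + y4)
  T F T T  ✗ fails (y3' + y1' + y2)
  T T F F  ✓ satisfies all
  T T F T  ✗ fails (y1' + y4' + y2')
  T T T F  ✗ fails (y1' + y3' + y4)
  T T T T  ✗ fails (y1' + y4' + y2')
4 of the 16 rows are models.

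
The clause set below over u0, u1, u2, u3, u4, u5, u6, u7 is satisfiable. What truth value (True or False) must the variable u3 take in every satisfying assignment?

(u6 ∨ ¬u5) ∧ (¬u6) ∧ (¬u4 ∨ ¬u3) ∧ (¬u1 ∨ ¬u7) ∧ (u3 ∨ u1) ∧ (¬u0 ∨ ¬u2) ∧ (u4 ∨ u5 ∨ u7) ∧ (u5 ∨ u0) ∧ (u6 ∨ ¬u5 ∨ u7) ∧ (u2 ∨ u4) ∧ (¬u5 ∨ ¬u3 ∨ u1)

False

Suppose u3 = True.
(¬u6) alone gives u6 = False.
(¬u5) alone gives u5 = False.
(¬u4) alone gives u4 = False.
(u7) alone gives u7 = True.
(¬u1) alone gives u1 = False.
(u0) alone gives u0 = True.
(¬u2) alone gives u2 = False.
That conflicts with the unit clause (u2).
So every satisfying assignment has u3 = False.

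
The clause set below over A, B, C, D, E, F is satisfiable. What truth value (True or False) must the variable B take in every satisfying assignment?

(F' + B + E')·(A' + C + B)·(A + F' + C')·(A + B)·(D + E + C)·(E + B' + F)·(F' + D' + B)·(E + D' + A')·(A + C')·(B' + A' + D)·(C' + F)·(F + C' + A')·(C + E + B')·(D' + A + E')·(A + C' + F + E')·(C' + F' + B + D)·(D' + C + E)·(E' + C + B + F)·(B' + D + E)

True

Suppose B = 0.
(A) alone gives A = 1.
(C) alone gives C = 1.
(F) alone gives F = 1.
(E') alone gives E = 0.
(D') alone gives D = 0.
Now (D) is unsatisfied and unit — conflict.
So every satisfying assignment has B = True.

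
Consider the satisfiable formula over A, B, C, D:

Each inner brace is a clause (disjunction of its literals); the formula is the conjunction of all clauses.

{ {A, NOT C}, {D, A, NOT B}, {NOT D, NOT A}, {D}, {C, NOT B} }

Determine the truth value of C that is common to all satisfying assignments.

False

Suppose C = true.
(A) alone gives A = true.
(NOT D) alone gives D = false.
Now (D) is unsatisfied and unit — conflict.
So every satisfying assignment has C = False.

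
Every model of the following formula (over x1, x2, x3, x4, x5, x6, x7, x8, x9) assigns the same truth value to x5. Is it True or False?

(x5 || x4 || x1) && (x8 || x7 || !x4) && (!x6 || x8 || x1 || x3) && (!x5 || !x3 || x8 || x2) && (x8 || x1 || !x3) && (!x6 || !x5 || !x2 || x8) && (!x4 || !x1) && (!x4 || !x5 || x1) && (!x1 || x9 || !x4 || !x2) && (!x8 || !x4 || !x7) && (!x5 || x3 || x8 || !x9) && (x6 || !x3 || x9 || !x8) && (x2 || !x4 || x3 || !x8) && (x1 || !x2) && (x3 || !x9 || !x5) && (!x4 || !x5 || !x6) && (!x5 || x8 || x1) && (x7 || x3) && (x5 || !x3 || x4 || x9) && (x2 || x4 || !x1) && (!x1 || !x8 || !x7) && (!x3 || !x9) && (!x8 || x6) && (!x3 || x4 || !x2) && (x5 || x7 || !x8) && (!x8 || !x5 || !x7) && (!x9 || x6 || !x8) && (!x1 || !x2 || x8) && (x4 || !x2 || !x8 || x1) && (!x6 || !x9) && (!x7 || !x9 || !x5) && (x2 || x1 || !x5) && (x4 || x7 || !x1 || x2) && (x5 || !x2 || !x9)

Suppose x5 = true.
Try x4 = false.
Try x1 = true.
(x2) alone gives x2 = true.
(!x3) alone gives x3 = false.
(!x9) alone gives x9 = false.
(x7) alone gives x7 = true.
(!x8) alone gives x8 = false.
But (x8) is also a unit clause — contradiction.
So x1 must be the other value — set x1 = false.
(!x2) alone gives x2 = false.
But (x2) is also a unit clause — contradiction.
Both values of x1 lead to a conflict.
So x4 must be the other value — set x4 = true.
(!x1) alone gives x1 = false.
But (x1) is also a unit clause — contradiction.
Both values of x4 lead to a conflict.
So every satisfying assignment has x5 = False.

False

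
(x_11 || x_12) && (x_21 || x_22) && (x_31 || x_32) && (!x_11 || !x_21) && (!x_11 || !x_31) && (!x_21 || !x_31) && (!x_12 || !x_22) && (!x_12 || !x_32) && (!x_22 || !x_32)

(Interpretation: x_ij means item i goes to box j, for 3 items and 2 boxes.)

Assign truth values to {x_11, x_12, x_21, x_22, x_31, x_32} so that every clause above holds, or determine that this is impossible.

UNSATISFIABLE

Try x_11 = true.
The clause (!x_21) is unit, so x_21 = false.
The clause (x_22) is unit, so x_22 = true.
The clause (!x_31) is unit, so x_31 = false.
The clause (x_32) is unit, so x_32 = true.
But (!x_32) is also a unit clause — contradiction.
That branch fails; take x_11 = false instead.
The clause (x_12) is unit, so x_12 = true.
The clause (!x_22) is unit, so x_22 = false.
The clause (x_21) is unit, so x_21 = true.
The clause (!x_31) is unit, so x_31 = false.
The clause (x_32) is unit, so x_32 = true.
But (!x_32) is also a unit clause — contradiction.
Neither x_11 = true nor x_11 = false works.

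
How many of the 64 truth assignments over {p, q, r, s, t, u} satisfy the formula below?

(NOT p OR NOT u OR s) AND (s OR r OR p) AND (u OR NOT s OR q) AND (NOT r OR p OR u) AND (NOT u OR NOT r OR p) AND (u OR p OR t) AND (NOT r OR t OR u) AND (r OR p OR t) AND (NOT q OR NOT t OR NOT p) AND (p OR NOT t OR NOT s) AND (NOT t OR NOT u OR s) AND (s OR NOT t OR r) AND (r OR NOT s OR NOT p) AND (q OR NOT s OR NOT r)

There are 2^6 = 64 truth assignments over (p, q, r, s, t, u).
Split on t. With t = true, the clauses containing t are satisfied and NOT t drops from the rest; 1 of the 2^5 = 32 assignments to the other variables satisfy what remains.
With t = false, by the same count on the reduced clause set, 3 assignments work.
(One model: p=T, q=F, r=F, s=F, t=F, u=F.)
Total: 1 + 3 = 4.

4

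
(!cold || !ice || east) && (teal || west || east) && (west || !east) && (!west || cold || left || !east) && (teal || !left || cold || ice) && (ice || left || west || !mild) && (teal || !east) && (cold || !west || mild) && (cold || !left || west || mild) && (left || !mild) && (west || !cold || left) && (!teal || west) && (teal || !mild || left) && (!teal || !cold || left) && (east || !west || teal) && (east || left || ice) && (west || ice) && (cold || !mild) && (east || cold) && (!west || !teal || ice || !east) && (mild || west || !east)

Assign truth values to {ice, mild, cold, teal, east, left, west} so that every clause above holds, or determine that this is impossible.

ice: false,  mild: false,  cold: true,  teal: true,  east: false,  left: true,  west: true

Branch on west: set west = true.
Branch on teal: set teal = true.
Branch on cold: set cold = true.
Unit clause (left) forces left = true.
Branch on ice: set ice = false.
Unit clause (!east) forces east = false.
All clauses hold; mild can take either value.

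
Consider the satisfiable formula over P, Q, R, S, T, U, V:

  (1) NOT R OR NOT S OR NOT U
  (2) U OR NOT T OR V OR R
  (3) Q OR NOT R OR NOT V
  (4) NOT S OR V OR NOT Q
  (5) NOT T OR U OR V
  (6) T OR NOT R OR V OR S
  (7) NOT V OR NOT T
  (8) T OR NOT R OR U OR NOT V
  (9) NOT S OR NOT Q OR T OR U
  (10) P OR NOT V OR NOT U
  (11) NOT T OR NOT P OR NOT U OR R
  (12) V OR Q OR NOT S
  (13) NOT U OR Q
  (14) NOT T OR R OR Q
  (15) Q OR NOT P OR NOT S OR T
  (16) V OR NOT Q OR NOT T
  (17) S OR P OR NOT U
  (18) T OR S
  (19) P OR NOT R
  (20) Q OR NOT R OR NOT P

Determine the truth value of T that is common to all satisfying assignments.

Suppose T = true.
From the singleton clause (NOT V), V = false.
From the singleton clause (U), U = true.
From the singleton clause (Q), Q = true.
But (NOT Q) is also a unit clause — contradiction.
So every satisfying assignment has T = False.

False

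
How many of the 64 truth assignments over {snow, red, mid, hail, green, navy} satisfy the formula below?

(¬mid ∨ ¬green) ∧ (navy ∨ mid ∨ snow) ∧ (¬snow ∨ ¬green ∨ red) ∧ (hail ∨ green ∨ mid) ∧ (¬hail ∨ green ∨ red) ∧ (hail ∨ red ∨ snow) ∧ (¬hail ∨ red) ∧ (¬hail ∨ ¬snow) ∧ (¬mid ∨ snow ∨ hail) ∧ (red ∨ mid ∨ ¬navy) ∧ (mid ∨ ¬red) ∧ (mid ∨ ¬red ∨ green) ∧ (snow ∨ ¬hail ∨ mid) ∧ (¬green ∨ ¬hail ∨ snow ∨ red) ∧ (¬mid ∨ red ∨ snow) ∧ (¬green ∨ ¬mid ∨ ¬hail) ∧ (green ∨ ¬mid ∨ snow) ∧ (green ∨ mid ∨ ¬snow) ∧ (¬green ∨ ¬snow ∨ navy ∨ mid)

There are 2^6 = 64 truth assignments over (snow, red, mid, hail, green, navy).
Split on hail. With hail = True, the clauses containing hail are satisfied and ¬hail drops from the rest; 0 of the 2^5 = 32 assignments to the other variables satisfy what remains.
With hail = False, by the same count on the reduced clause set, 4 assignments work.
Total: 0 + 4 = 4.

4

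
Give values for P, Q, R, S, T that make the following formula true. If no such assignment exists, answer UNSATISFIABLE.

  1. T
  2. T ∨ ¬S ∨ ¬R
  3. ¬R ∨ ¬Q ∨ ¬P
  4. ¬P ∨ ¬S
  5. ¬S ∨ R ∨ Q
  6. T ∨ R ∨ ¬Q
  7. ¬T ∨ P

Unit clause (T) forces T = True.
Unit clause (P) forces P = True.
Unit clause (¬S) forces S = False.
Suppose R = False.
All clauses hold; Q can take either value.

P: True; Q: True; R: False; S: False; T: True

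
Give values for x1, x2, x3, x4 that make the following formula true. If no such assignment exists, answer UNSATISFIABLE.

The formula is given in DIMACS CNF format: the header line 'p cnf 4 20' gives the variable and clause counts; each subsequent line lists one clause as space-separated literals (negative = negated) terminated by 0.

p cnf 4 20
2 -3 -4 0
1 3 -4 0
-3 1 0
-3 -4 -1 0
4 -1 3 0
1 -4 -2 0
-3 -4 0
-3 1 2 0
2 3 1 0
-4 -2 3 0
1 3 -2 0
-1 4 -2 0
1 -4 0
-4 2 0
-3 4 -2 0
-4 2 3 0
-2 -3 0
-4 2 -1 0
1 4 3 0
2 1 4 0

Branch on x3: set x3 = True.
Unit clause (x1) forces x1 = True.
Unit clause (¬x4) forces x4 = False.
Unit clause (¬x2) forces x2 = False.
This assignment satisfies each clause.

x1: True,  x2: False,  x3: True,  x4: False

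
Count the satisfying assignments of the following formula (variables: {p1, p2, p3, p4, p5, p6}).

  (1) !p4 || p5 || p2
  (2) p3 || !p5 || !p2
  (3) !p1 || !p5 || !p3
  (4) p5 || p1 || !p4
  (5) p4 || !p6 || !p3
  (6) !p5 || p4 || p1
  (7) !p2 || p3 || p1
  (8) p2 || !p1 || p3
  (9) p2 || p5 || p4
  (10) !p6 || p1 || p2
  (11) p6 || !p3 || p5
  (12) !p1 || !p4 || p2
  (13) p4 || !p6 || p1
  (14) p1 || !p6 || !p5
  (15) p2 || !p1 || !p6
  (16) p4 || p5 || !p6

There are 2^6 = 64 truth assignments over (p1, p2, p3, p4, p5, p6).
Split on p6. With p6 = true, the clauses containing p6 are satisfied and !p6 drops from the rest; 2 of the 2^5 = 32 assignments to the other variables satisfy what remains.
With p6 = false, by the same count on the reduced clause set, 5 assignments work.
(One model: p1=F, p2=F, p3=F, p4=T, p5=T, p6=F.)
Total: 2 + 5 = 7.

7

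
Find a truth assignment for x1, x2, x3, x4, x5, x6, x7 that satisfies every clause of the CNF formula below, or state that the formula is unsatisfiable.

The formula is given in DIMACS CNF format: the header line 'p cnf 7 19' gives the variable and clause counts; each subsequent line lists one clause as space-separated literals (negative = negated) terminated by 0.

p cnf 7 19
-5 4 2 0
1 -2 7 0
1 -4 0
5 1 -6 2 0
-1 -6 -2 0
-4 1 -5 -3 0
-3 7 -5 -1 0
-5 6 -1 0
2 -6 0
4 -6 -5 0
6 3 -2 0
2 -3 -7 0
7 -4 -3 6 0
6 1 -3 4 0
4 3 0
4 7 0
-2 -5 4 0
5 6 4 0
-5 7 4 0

x1 ↦ True; x2 ↦ False; x3 ↦ False; x4 ↦ True; x5 ↦ False; x6 ↦ False; x7 ↦ True

Try x1 = True.
Try x6 = False.
(¬x5) alone gives x5 = False.
(x4) alone gives x4 = True.
Try x3 = False.
(¬x2) alone gives x2 = False.
Every clause is now satisfied; x7 is unconstrained.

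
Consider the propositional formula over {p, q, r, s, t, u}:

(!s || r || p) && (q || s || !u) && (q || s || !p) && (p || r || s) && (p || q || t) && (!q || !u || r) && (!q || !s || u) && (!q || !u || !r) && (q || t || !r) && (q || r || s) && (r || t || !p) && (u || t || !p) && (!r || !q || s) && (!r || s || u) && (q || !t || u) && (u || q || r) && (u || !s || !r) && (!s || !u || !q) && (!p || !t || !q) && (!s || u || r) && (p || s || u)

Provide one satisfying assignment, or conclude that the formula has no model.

p: true,  q: false,  r: true,  s: true,  t: true,  u: true

Case s = true:
Case r = true:
From the singleton clause (u), u = true.
From the singleton clause (!q), q = false.
From the singleton clause (t), t = true.
All clauses hold; p can take either value.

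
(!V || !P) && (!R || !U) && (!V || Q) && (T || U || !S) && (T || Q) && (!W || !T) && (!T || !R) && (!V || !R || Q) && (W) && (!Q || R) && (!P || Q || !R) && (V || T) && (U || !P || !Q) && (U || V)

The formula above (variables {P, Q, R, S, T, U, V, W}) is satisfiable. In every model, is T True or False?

False

Suppose T = true.
(!W) alone gives W = false.
But (W) is also a unit clause — contradiction.
So every satisfying assignment has T = False.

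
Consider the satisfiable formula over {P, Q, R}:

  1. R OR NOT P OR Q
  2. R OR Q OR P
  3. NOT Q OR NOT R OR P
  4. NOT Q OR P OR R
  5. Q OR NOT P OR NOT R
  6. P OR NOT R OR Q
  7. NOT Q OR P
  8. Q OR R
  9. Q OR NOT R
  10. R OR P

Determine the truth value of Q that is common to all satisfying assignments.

Suppose Q = false.
(R) alone gives R = true.
But (NOT R) is also a unit clause — contradiction.
So every satisfying assignment has Q = True.

True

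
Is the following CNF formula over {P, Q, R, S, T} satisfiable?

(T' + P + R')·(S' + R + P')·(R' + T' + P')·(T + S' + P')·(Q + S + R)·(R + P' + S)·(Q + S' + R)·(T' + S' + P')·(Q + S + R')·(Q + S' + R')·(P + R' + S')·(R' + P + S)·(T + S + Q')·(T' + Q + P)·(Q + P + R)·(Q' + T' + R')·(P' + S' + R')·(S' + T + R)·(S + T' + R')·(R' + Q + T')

Yes

Suppose T = 1.
Suppose P = 0.
The clause (R') is unit, so R = 0.
The clause (Q) is unit, so Q = 1.
Every clause is now satisfied; S is unconstrained.
A satisfying assignment: P: 0,  Q: 1,  R: 0,  S: 1,  T: 1.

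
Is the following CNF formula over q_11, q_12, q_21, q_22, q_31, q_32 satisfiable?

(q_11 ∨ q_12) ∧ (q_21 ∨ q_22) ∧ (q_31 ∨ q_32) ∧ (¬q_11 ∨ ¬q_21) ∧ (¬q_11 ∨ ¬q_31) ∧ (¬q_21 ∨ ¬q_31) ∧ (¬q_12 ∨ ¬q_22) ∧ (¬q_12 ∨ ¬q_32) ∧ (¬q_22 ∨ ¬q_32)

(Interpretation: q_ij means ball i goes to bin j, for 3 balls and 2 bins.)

Try q_11 = True.
From the singleton clause (¬q_21), q_21 = False.
From the singleton clause (q_22), q_22 = True.
From the singleton clause (¬q_31), q_31 = False.
From the singleton clause (q_32), q_32 = True.
But (¬q_32) is also a unit clause — contradiction.
Undo q_11 and try q_11 = False.
From the singleton clause (q_12), q_12 = True.
From the singleton clause (¬q_22), q_22 = False.
From the singleton clause (q_21), q_21 = True.
From the singleton clause (¬q_31), q_31 = False.
From the singleton clause (q_32), q_32 = True.
But (¬q_32) is also a unit clause — contradiction.
Neither q_11 = True nor q_11 = False works.
No assignment satisfies every clause.

No, unsatisfiable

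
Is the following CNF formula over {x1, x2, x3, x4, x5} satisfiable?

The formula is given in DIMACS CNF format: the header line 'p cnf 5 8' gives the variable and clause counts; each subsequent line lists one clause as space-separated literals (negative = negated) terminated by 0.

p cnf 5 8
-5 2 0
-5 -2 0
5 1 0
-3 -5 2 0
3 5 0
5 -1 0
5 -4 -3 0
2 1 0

No, unsatisfiable

Try x5 = False.
From the singleton clause (x1), x1 = True.
But (¬x1) is also a unit clause — contradiction.
So x5 must be the other value — set x5 = True.
From the singleton clause (x2), x2 = True.
But (¬x2) is also a unit clause — contradiction.
Either choice for x5 ends in contradiction.
No assignment satisfies every clause.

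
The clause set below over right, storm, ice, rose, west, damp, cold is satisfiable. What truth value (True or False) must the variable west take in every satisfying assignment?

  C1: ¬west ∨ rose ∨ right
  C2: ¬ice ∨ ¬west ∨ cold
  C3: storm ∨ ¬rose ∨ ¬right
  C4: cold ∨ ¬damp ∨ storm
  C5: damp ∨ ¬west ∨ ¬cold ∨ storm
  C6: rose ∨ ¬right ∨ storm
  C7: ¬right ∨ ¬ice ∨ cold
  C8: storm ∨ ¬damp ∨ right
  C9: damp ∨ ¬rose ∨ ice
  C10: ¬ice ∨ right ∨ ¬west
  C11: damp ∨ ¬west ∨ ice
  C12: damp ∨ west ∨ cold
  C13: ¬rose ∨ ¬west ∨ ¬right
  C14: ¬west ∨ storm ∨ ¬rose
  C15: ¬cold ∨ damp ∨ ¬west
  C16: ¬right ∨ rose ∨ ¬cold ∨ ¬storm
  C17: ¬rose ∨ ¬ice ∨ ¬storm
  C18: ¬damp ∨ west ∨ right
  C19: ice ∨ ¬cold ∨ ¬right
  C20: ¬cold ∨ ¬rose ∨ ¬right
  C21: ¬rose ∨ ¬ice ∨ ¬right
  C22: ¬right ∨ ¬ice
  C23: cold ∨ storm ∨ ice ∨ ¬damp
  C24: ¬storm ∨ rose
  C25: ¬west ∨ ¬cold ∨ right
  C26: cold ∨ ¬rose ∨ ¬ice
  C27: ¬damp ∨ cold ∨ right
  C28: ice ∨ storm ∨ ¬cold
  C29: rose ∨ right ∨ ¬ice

Suppose west = True.
Branch on rose: set rose = True.
The clause (¬right) is unit, so right = False.
The clause (¬ice) is unit, so ice = False.
The clause (damp) is unit, so damp = True.
The clause (storm) is unit, so storm = True.
The clause (¬cold) is unit, so cold = False.
Now (cold) is unsatisfied and unit — conflict.
So rose must be the other value — set rose = False.
The clause (right) is unit, so right = True.
The clause (storm) is unit, so storm = True.
Now (¬storm) is unsatisfied and unit — conflict.
Neither rose = True nor rose = False works.
So every satisfying assignment has west = False.

False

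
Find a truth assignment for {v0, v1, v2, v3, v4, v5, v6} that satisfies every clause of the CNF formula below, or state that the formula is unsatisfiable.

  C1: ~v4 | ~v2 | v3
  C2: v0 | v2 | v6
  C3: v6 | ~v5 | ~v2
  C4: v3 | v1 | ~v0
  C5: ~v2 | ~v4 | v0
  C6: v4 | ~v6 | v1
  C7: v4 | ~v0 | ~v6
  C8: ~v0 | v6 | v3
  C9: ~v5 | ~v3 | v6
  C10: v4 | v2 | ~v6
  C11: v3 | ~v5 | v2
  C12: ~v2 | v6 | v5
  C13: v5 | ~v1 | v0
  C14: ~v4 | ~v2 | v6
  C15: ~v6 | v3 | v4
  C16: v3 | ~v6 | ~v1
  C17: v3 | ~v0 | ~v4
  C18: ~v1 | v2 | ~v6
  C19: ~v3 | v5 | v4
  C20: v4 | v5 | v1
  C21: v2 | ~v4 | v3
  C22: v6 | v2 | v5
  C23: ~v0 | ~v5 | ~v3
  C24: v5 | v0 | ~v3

Try v4 = 1.
Try v2 = 0.
The clause (v3) is unit, so v3 = 1.
Try v0 = 0.
The clause (v6) is unit, so v6 = 1.
The clause (~v1) is unit, so v1 = 0.
The clause (v5) is unit, so v5 = 1.
Every clause now holds.

v0=0; v1=0; v2=0; v3=1; v4=1; v5=1; v6=1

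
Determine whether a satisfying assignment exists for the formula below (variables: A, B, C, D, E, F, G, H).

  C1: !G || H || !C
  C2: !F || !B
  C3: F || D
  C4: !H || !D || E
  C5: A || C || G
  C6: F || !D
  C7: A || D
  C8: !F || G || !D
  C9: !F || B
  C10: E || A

No

Case F = false:
Unit clause (D) forces D = true.
But (!D) is also a unit clause — contradiction.
So F must be the other value — set F = true.
Unit clause (!B) forces B = false.
But (B) is also a unit clause — contradiction.
Both values of F lead to a conflict.
No assignment satisfies every clause.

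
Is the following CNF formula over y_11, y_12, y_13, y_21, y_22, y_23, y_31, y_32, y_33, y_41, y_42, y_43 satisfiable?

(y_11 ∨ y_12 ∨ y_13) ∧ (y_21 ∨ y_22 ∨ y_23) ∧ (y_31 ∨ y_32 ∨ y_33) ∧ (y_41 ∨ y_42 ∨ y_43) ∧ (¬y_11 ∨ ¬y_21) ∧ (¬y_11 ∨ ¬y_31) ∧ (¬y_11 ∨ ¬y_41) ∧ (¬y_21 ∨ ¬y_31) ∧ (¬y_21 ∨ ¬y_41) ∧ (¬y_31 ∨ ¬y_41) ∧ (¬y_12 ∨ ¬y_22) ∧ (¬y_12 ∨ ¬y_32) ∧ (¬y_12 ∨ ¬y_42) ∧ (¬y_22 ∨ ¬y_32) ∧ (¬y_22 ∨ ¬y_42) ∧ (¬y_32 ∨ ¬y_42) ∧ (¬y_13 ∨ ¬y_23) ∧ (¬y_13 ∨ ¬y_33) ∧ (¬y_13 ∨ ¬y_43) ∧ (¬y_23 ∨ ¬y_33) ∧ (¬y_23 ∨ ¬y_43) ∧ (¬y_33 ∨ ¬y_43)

Branch on y_11: set y_11 = False.
Branch on y_12: set y_12 = True.
From the singleton clause (¬y_22), y_22 = False.
From the singleton clause (¬y_32), y_32 = False.
From the singleton clause (¬y_42), y_42 = False.
Branch on y_21: set y_21 = True.
From the singleton clause (¬y_31), y_31 = False.
From the singleton clause (y_33), y_33 = True.
From the singleton clause (¬y_41), y_41 = False.
From the singleton clause (y_43), y_43 = True.
That conflicts with the unit clause (¬y_43).
Backtrack on y_21: now try y_21 = False.
From the singleton clause (y_23), y_23 = True.
From the singleton clause (¬y_13), y_13 = False.
From the singleton clause (¬y_33), y_33 = False.
From the singleton clause (y_31), y_31 = True.
From the singleton clause (¬y_41), y_41 = False.
From the singleton clause (y_43), y_43 = True.
That conflicts with the unit clause (¬y_43).
Neither y_21 = True nor y_21 = False works.
Backtrack on y_12: now try y_12 = False.
From the singleton clause (y_13), y_13 = True.
From the singleton clause (¬y_23), y_23 = False.
From the singleton clause (¬y_33), y_33 = False.
From the singleton clause (¬y_43), y_43 = False.
Branch on y_21: set y_21 = True.
From the singleton clause (¬y_31), y_31 = False.
From the singleton clause (y_32), y_32 = True.
From the singleton clause (¬y_41), y_41 = False.
From the singleton clause (y_42), y_42 = True.
That conflicts with the unit clause (¬y_42).
Backtrack on y_21: now try y_21 = False.
From the singleton clause (y_22), y_22 = True.
From the singleton clause (¬y_32), y_32 = False.
From the singleton clause (y_31), y_31 = True.
From the singleton clause (¬y_41), y_41 = False.
From the singleton clause (y_42), y_42 = True.
That conflicts with the unit clause (¬y_42).
Neither y_21 = True nor y_21 = False works.
Neither y_12 = True nor y_12 = False works.
Backtrack on y_11: now try y_11 = True.
From the singleton clause (¬y_21), y_21 = False.
From the singleton clause (¬y_31), y_31 = False.
From the singleton clause (¬y_41), y_41 = False.
Branch on y_22: set y_22 = True.
From the singleton clause (¬y_12), y_12 = False.
From the singleton clause (¬y_32), y_32 = False.
From the singleton clause (y_33), y_33 = True.
From the singleton clause (¬y_42), y_42 = False.
From the singleton clause (y_43), y_43 = True.
That conflicts with the unit clause (¬y_43).
Backtrack on y_22: now try y_22 = False.
From the singleton clause (y_23), y_23 = True.
From the singleton clause (¬y_13), y_13 = False.
From the singleton clause (¬y_33), y_33 = False.
From the singleton clause (y_32), y_32 = True.
From the singleton clause (¬y_12), y_12 = False.
From the singleton clause (¬y_42), y_42 = False.
From the singleton clause (y_43), y_43 = True.
That conflicts with the unit clause (¬y_43).
Neither y_22 = True nor y_22 = False works.
Neither y_11 = True nor y_11 = False works.
No assignment satisfies every clause.

No, unsatisfiable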